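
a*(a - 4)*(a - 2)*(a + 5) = a^4 - a^3 - 22*a^2 + 40*a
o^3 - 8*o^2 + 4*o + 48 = (o - 6)*(o - 4)*(o + 2)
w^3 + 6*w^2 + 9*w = w*(w + 3)^2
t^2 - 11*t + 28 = (t - 7)*(t - 4)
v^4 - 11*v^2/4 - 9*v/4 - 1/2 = (v - 2)*(v + 1/2)^2*(v + 1)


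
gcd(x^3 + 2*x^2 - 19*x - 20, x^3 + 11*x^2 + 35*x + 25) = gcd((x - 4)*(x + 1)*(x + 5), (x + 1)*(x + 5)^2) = x^2 + 6*x + 5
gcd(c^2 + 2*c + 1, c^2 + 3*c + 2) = c + 1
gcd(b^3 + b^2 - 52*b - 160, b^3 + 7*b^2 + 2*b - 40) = b^2 + 9*b + 20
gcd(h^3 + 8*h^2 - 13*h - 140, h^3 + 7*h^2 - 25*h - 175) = h^2 + 12*h + 35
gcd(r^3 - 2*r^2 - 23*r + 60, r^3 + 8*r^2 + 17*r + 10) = r + 5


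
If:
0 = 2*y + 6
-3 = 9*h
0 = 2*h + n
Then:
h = -1/3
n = 2/3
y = -3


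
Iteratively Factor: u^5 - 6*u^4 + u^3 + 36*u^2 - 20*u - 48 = (u + 1)*(u^4 - 7*u^3 + 8*u^2 + 28*u - 48) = (u - 4)*(u + 1)*(u^3 - 3*u^2 - 4*u + 12) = (u - 4)*(u + 1)*(u + 2)*(u^2 - 5*u + 6) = (u - 4)*(u - 2)*(u + 1)*(u + 2)*(u - 3)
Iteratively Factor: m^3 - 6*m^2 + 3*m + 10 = (m - 5)*(m^2 - m - 2) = (m - 5)*(m - 2)*(m + 1)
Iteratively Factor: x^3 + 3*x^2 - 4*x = (x)*(x^2 + 3*x - 4) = x*(x - 1)*(x + 4)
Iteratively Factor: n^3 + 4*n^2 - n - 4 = (n + 1)*(n^2 + 3*n - 4) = (n - 1)*(n + 1)*(n + 4)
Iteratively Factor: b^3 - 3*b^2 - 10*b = (b)*(b^2 - 3*b - 10) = b*(b + 2)*(b - 5)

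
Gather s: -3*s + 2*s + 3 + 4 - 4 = 3 - s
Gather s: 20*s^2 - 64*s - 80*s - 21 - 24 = 20*s^2 - 144*s - 45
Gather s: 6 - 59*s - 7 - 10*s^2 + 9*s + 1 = -10*s^2 - 50*s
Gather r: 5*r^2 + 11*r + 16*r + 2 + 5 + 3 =5*r^2 + 27*r + 10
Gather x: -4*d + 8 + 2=10 - 4*d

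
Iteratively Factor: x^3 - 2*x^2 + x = (x)*(x^2 - 2*x + 1) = x*(x - 1)*(x - 1)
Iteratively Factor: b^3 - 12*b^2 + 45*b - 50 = (b - 5)*(b^2 - 7*b + 10) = (b - 5)^2*(b - 2)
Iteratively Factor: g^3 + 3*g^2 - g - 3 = (g + 3)*(g^2 - 1) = (g - 1)*(g + 3)*(g + 1)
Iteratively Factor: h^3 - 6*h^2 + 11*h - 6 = (h - 3)*(h^2 - 3*h + 2) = (h - 3)*(h - 1)*(h - 2)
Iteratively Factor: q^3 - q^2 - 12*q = (q - 4)*(q^2 + 3*q) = q*(q - 4)*(q + 3)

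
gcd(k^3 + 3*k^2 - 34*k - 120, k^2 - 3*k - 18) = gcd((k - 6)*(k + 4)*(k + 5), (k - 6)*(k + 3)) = k - 6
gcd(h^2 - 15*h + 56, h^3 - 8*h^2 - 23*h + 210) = h - 7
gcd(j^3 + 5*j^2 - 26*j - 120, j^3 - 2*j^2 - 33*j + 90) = j^2 + j - 30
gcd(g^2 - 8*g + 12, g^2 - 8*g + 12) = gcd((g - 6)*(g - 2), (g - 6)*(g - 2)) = g^2 - 8*g + 12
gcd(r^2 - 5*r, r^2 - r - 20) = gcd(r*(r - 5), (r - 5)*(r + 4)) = r - 5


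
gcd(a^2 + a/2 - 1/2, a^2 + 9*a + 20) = 1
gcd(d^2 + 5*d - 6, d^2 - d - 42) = d + 6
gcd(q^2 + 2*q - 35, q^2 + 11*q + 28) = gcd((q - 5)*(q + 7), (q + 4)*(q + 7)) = q + 7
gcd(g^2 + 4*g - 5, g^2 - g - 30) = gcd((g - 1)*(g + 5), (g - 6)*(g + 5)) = g + 5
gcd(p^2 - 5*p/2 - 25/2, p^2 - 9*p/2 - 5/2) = p - 5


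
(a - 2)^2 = a^2 - 4*a + 4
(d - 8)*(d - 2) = d^2 - 10*d + 16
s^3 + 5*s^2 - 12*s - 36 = (s - 3)*(s + 2)*(s + 6)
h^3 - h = h*(h - 1)*(h + 1)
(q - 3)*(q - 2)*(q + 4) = q^3 - q^2 - 14*q + 24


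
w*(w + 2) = w^2 + 2*w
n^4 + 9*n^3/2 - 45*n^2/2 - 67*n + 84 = (n - 4)*(n - 1)*(n + 7/2)*(n + 6)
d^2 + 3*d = d*(d + 3)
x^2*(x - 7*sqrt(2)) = x^3 - 7*sqrt(2)*x^2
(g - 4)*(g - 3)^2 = g^3 - 10*g^2 + 33*g - 36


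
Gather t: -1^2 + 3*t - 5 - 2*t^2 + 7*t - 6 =-2*t^2 + 10*t - 12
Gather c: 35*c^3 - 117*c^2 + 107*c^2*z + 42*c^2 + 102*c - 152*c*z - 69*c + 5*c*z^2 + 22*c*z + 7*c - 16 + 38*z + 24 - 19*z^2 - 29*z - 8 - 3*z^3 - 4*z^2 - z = 35*c^3 + c^2*(107*z - 75) + c*(5*z^2 - 130*z + 40) - 3*z^3 - 23*z^2 + 8*z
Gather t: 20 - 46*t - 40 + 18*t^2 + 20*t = 18*t^2 - 26*t - 20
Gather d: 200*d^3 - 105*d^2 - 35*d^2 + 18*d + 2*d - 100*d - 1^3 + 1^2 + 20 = 200*d^3 - 140*d^2 - 80*d + 20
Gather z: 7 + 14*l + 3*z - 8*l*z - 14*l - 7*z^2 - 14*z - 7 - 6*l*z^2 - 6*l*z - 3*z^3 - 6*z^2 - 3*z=-3*z^3 + z^2*(-6*l - 13) + z*(-14*l - 14)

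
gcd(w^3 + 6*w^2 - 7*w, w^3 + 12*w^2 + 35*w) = w^2 + 7*w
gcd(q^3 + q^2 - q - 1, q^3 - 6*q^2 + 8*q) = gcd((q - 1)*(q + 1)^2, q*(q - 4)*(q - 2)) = 1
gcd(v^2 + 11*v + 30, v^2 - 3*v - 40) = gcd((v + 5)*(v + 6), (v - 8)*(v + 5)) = v + 5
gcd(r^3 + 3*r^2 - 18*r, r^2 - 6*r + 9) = r - 3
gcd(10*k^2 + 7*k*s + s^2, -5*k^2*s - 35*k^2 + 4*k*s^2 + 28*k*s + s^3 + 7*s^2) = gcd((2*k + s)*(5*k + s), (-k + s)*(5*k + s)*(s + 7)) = 5*k + s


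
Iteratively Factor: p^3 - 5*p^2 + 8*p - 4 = (p - 2)*(p^2 - 3*p + 2) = (p - 2)^2*(p - 1)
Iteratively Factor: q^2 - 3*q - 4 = (q + 1)*(q - 4)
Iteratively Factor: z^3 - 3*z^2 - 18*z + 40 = (z + 4)*(z^2 - 7*z + 10) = (z - 2)*(z + 4)*(z - 5)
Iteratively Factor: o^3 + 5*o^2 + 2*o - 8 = (o + 4)*(o^2 + o - 2) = (o - 1)*(o + 4)*(o + 2)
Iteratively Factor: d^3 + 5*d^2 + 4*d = (d + 1)*(d^2 + 4*d) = d*(d + 1)*(d + 4)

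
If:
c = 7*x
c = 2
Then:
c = 2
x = 2/7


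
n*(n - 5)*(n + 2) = n^3 - 3*n^2 - 10*n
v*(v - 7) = v^2 - 7*v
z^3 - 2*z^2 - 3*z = z*(z - 3)*(z + 1)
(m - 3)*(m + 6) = m^2 + 3*m - 18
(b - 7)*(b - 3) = b^2 - 10*b + 21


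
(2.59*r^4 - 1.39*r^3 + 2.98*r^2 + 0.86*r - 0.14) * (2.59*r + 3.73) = 6.7081*r^5 + 6.0606*r^4 + 2.5335*r^3 + 13.3428*r^2 + 2.8452*r - 0.5222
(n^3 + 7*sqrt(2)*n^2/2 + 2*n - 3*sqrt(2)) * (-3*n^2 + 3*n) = -3*n^5 - 21*sqrt(2)*n^4/2 + 3*n^4 - 6*n^3 + 21*sqrt(2)*n^3/2 + 6*n^2 + 9*sqrt(2)*n^2 - 9*sqrt(2)*n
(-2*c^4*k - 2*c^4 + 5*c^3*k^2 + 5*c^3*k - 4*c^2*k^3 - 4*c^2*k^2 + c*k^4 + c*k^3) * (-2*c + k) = 4*c^5*k + 4*c^5 - 12*c^4*k^2 - 12*c^4*k + 13*c^3*k^3 + 13*c^3*k^2 - 6*c^2*k^4 - 6*c^2*k^3 + c*k^5 + c*k^4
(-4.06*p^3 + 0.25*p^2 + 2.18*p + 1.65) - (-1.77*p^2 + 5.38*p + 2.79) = -4.06*p^3 + 2.02*p^2 - 3.2*p - 1.14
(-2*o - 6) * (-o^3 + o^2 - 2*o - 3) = 2*o^4 + 4*o^3 - 2*o^2 + 18*o + 18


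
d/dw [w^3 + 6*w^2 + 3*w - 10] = 3*w^2 + 12*w + 3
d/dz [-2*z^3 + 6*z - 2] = 6 - 6*z^2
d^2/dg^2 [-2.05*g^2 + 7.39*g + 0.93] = -4.10000000000000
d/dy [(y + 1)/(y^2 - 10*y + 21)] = (y^2 - 10*y - 2*(y - 5)*(y + 1) + 21)/(y^2 - 10*y + 21)^2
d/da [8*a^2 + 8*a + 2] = 16*a + 8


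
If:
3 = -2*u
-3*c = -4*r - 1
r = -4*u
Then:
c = 25/3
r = 6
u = -3/2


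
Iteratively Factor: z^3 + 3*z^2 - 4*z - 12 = (z + 2)*(z^2 + z - 6) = (z - 2)*(z + 2)*(z + 3)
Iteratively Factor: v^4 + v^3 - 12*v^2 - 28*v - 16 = (v - 4)*(v^3 + 5*v^2 + 8*v + 4) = (v - 4)*(v + 2)*(v^2 + 3*v + 2) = (v - 4)*(v + 2)^2*(v + 1)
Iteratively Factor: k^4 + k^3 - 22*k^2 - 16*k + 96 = (k + 3)*(k^3 - 2*k^2 - 16*k + 32) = (k - 4)*(k + 3)*(k^2 + 2*k - 8) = (k - 4)*(k + 3)*(k + 4)*(k - 2)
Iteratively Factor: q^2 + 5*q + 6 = (q + 2)*(q + 3)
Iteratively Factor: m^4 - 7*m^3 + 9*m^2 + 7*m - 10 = (m - 2)*(m^3 - 5*m^2 - m + 5) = (m - 2)*(m - 1)*(m^2 - 4*m - 5) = (m - 2)*(m - 1)*(m + 1)*(m - 5)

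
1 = 1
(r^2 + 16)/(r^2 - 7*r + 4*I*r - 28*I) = (r - 4*I)/(r - 7)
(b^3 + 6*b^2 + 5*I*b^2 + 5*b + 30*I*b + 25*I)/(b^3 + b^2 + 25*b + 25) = (b + 5)/(b - 5*I)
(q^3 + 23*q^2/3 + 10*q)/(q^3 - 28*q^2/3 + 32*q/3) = (3*q^2 + 23*q + 30)/(3*q^2 - 28*q + 32)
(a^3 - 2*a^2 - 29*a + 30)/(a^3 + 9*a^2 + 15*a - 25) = (a - 6)/(a + 5)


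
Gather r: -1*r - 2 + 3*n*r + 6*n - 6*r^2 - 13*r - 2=6*n - 6*r^2 + r*(3*n - 14) - 4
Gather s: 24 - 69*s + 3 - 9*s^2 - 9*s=-9*s^2 - 78*s + 27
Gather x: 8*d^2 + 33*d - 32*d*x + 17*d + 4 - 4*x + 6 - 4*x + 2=8*d^2 + 50*d + x*(-32*d - 8) + 12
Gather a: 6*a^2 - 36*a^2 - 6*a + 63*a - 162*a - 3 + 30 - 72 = -30*a^2 - 105*a - 45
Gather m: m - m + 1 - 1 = 0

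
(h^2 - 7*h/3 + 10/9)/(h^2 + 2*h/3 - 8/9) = (3*h - 5)/(3*h + 4)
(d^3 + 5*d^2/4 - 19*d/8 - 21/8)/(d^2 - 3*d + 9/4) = (4*d^2 + 11*d + 7)/(2*(2*d - 3))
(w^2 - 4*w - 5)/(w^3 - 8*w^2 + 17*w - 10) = (w + 1)/(w^2 - 3*w + 2)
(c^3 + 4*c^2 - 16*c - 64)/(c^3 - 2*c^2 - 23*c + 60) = (c^2 + 8*c + 16)/(c^2 + 2*c - 15)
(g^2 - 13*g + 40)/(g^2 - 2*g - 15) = (g - 8)/(g + 3)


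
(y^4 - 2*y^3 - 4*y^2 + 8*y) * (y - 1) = y^5 - 3*y^4 - 2*y^3 + 12*y^2 - 8*y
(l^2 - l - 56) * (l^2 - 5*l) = l^4 - 6*l^3 - 51*l^2 + 280*l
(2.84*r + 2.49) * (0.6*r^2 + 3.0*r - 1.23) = 1.704*r^3 + 10.014*r^2 + 3.9768*r - 3.0627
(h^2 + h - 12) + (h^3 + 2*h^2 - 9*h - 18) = h^3 + 3*h^2 - 8*h - 30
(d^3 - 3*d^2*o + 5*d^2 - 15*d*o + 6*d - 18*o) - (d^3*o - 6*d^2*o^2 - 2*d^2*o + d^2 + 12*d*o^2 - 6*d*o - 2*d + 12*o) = -d^3*o + d^3 + 6*d^2*o^2 - d^2*o + 4*d^2 - 12*d*o^2 - 9*d*o + 8*d - 30*o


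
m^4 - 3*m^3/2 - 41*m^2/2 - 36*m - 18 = (m - 6)*(m + 1)*(m + 3/2)*(m + 2)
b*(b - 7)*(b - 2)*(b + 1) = b^4 - 8*b^3 + 5*b^2 + 14*b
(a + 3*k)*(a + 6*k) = a^2 + 9*a*k + 18*k^2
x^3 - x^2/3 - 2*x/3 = x*(x - 1)*(x + 2/3)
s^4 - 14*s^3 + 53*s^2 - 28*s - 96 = (s - 8)*(s - 4)*(s - 3)*(s + 1)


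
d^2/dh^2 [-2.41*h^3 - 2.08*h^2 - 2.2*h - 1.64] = -14.46*h - 4.16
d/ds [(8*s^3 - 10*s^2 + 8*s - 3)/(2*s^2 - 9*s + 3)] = (16*s^4 - 144*s^3 + 146*s^2 - 48*s - 3)/(4*s^4 - 36*s^3 + 93*s^2 - 54*s + 9)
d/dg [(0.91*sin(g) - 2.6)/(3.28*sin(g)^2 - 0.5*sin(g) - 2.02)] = (-2.9848*sin(g)^2 + 17.056*sin(g) - 3.1382)*cos(g)/(10.7584*sin(g)^4 - 3.28*sin(g)^3 - 13.0012*sin(g)^2 + 2.02*sin(g) + 4.0804)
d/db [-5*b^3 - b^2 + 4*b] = -15*b^2 - 2*b + 4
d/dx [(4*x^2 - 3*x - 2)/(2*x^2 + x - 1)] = 5*(2*x^2 + 1)/(4*x^4 + 4*x^3 - 3*x^2 - 2*x + 1)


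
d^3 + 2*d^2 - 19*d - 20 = (d - 4)*(d + 1)*(d + 5)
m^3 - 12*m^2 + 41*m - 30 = (m - 6)*(m - 5)*(m - 1)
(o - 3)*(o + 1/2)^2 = o^3 - 2*o^2 - 11*o/4 - 3/4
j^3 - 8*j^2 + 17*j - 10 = (j - 5)*(j - 2)*(j - 1)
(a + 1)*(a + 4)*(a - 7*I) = a^3 + 5*a^2 - 7*I*a^2 + 4*a - 35*I*a - 28*I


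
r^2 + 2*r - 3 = (r - 1)*(r + 3)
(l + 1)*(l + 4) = l^2 + 5*l + 4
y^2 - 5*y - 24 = (y - 8)*(y + 3)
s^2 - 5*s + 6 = (s - 3)*(s - 2)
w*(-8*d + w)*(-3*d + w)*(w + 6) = 24*d^2*w^2 + 144*d^2*w - 11*d*w^3 - 66*d*w^2 + w^4 + 6*w^3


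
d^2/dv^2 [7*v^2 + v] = 14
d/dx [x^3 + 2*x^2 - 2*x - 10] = 3*x^2 + 4*x - 2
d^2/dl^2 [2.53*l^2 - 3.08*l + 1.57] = 5.06000000000000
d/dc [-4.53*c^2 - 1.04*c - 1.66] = -9.06*c - 1.04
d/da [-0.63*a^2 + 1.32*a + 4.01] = 1.32 - 1.26*a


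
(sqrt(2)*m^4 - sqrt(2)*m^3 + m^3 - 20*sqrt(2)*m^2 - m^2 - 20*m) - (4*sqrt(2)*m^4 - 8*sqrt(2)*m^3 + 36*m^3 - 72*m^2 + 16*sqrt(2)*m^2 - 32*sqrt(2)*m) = -3*sqrt(2)*m^4 - 35*m^3 + 7*sqrt(2)*m^3 - 36*sqrt(2)*m^2 + 71*m^2 - 20*m + 32*sqrt(2)*m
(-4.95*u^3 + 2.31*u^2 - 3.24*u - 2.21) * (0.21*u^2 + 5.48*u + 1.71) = -1.0395*u^5 - 26.6409*u^4 + 3.5139*u^3 - 14.2692*u^2 - 17.6512*u - 3.7791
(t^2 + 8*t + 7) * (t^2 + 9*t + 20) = t^4 + 17*t^3 + 99*t^2 + 223*t + 140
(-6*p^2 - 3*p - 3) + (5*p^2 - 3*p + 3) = -p^2 - 6*p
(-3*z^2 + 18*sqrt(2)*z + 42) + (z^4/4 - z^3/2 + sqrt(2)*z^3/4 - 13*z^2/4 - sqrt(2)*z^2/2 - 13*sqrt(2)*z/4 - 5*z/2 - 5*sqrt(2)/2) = z^4/4 - z^3/2 + sqrt(2)*z^3/4 - 25*z^2/4 - sqrt(2)*z^2/2 - 5*z/2 + 59*sqrt(2)*z/4 - 5*sqrt(2)/2 + 42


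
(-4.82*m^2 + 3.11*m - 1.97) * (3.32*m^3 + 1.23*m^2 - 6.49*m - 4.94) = -16.0024*m^5 + 4.3966*m^4 + 28.5667*m^3 + 1.2038*m^2 - 2.5781*m + 9.7318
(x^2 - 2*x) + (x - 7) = x^2 - x - 7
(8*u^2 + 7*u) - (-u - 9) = 8*u^2 + 8*u + 9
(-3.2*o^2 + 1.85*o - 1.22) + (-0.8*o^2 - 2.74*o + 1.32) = -4.0*o^2 - 0.89*o + 0.1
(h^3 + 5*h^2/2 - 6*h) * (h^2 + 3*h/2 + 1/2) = h^5 + 4*h^4 - 7*h^3/4 - 31*h^2/4 - 3*h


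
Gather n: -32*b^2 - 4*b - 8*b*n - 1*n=-32*b^2 - 4*b + n*(-8*b - 1)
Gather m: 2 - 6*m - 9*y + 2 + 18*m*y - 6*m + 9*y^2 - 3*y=m*(18*y - 12) + 9*y^2 - 12*y + 4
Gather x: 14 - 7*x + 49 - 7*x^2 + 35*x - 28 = -7*x^2 + 28*x + 35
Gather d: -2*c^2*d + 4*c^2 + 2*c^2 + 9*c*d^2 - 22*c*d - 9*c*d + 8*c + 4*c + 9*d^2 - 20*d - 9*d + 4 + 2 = 6*c^2 + 12*c + d^2*(9*c + 9) + d*(-2*c^2 - 31*c - 29) + 6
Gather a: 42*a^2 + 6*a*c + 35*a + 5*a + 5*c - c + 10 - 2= 42*a^2 + a*(6*c + 40) + 4*c + 8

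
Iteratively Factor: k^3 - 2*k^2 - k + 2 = (k - 2)*(k^2 - 1) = (k - 2)*(k - 1)*(k + 1)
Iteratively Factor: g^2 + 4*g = (g + 4)*(g)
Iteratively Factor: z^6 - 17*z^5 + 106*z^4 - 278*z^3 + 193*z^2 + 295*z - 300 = (z - 5)*(z^5 - 12*z^4 + 46*z^3 - 48*z^2 - 47*z + 60) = (z - 5)*(z - 3)*(z^4 - 9*z^3 + 19*z^2 + 9*z - 20) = (z - 5)^2*(z - 3)*(z^3 - 4*z^2 - z + 4) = (z - 5)^2*(z - 3)*(z + 1)*(z^2 - 5*z + 4) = (z - 5)^2*(z - 4)*(z - 3)*(z + 1)*(z - 1)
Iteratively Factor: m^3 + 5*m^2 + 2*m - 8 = (m + 4)*(m^2 + m - 2) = (m - 1)*(m + 4)*(m + 2)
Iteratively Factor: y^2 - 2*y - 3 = (y + 1)*(y - 3)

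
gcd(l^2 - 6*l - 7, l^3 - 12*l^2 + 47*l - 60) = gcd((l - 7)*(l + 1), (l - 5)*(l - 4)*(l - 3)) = 1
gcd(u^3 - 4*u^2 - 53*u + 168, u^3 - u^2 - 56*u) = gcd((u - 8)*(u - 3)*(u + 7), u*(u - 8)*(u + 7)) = u^2 - u - 56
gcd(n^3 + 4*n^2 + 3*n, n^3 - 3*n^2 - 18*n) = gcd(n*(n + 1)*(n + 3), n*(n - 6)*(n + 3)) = n^2 + 3*n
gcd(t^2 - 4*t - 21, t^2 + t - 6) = t + 3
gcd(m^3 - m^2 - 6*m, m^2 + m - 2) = m + 2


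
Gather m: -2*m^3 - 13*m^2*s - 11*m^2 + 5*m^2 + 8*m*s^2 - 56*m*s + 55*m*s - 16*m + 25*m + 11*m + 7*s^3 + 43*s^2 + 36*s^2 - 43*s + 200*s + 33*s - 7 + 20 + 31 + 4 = -2*m^3 + m^2*(-13*s - 6) + m*(8*s^2 - s + 20) + 7*s^3 + 79*s^2 + 190*s + 48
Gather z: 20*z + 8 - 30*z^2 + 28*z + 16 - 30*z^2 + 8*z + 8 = -60*z^2 + 56*z + 32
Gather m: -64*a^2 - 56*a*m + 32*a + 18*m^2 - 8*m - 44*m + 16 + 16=-64*a^2 + 32*a + 18*m^2 + m*(-56*a - 52) + 32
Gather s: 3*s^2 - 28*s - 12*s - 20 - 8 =3*s^2 - 40*s - 28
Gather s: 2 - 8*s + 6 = 8 - 8*s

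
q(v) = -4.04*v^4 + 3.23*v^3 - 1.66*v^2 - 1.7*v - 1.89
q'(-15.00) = 56768.35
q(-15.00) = -215776.14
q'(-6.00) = 3857.62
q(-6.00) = -5984.97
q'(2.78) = -283.24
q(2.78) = -191.35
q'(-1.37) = 62.59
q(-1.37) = -25.21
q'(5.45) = -2347.94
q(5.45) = -3101.84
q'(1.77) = -66.83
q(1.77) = -31.84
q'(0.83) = -7.02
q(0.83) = -4.52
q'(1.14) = -16.83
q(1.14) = -8.02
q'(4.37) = -1179.77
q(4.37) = -1244.82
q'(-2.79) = 433.95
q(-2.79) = -325.01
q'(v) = -16.16*v^3 + 9.69*v^2 - 3.32*v - 1.7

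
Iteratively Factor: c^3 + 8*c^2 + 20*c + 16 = (c + 4)*(c^2 + 4*c + 4) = (c + 2)*(c + 4)*(c + 2)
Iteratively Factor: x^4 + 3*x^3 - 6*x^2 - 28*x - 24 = (x + 2)*(x^3 + x^2 - 8*x - 12) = (x - 3)*(x + 2)*(x^2 + 4*x + 4) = (x - 3)*(x + 2)^2*(x + 2)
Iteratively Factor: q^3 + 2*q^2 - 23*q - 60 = (q + 3)*(q^2 - q - 20) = (q - 5)*(q + 3)*(q + 4)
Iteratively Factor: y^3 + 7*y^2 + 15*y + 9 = (y + 3)*(y^2 + 4*y + 3) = (y + 1)*(y + 3)*(y + 3)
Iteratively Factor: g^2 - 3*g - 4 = (g + 1)*(g - 4)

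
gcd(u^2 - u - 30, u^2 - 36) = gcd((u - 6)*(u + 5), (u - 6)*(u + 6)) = u - 6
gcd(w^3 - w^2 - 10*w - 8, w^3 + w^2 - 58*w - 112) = w + 2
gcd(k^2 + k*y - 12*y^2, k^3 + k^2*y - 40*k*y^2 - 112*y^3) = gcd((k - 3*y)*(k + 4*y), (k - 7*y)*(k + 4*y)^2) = k + 4*y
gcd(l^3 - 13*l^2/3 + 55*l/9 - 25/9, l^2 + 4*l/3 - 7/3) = l - 1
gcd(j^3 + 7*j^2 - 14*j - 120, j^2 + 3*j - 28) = j - 4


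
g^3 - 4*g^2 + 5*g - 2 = (g - 2)*(g - 1)^2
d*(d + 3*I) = d^2 + 3*I*d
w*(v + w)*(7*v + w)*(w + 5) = 7*v^2*w^2 + 35*v^2*w + 8*v*w^3 + 40*v*w^2 + w^4 + 5*w^3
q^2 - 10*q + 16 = (q - 8)*(q - 2)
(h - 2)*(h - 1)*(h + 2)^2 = h^4 + h^3 - 6*h^2 - 4*h + 8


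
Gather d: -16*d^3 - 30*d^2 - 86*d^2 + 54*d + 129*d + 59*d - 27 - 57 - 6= -16*d^3 - 116*d^2 + 242*d - 90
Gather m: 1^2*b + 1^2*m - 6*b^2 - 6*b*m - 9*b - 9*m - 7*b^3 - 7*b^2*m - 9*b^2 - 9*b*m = -7*b^3 - 15*b^2 - 8*b + m*(-7*b^2 - 15*b - 8)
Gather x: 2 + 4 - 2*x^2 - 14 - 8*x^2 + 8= -10*x^2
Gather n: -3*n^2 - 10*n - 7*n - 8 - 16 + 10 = -3*n^2 - 17*n - 14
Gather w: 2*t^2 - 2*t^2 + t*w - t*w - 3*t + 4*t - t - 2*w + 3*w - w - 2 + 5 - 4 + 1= 0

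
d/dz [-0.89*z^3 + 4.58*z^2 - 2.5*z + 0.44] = -2.67*z^2 + 9.16*z - 2.5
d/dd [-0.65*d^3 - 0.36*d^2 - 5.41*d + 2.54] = -1.95*d^2 - 0.72*d - 5.41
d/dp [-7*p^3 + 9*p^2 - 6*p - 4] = -21*p^2 + 18*p - 6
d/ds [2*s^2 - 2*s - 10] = 4*s - 2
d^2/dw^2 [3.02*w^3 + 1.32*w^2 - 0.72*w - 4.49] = 18.12*w + 2.64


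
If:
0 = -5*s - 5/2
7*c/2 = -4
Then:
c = -8/7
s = -1/2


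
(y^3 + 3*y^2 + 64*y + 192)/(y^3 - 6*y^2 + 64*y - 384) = (y + 3)/(y - 6)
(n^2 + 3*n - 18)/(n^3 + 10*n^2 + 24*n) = (n - 3)/(n*(n + 4))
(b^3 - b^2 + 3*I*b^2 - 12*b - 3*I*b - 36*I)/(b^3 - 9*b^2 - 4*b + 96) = (b + 3*I)/(b - 8)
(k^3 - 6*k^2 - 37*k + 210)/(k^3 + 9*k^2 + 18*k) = (k^2 - 12*k + 35)/(k*(k + 3))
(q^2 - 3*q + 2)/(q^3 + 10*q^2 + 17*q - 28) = (q - 2)/(q^2 + 11*q + 28)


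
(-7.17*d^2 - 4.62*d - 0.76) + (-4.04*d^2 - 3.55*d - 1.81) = -11.21*d^2 - 8.17*d - 2.57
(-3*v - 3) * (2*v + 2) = -6*v^2 - 12*v - 6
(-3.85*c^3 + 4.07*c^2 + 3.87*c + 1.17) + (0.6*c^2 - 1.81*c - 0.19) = -3.85*c^3 + 4.67*c^2 + 2.06*c + 0.98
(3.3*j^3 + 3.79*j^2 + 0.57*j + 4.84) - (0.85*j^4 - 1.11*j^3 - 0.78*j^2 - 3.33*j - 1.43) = -0.85*j^4 + 4.41*j^3 + 4.57*j^2 + 3.9*j + 6.27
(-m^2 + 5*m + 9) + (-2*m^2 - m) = -3*m^2 + 4*m + 9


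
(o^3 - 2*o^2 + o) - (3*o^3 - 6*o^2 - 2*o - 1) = -2*o^3 + 4*o^2 + 3*o + 1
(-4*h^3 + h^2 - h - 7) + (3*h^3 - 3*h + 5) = -h^3 + h^2 - 4*h - 2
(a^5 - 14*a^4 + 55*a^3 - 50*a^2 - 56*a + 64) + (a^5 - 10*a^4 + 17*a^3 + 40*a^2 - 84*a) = 2*a^5 - 24*a^4 + 72*a^3 - 10*a^2 - 140*a + 64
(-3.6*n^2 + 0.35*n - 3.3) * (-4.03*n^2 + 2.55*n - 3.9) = 14.508*n^4 - 10.5905*n^3 + 28.2315*n^2 - 9.78*n + 12.87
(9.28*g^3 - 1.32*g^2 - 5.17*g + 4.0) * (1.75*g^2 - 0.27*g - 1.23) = 16.24*g^5 - 4.8156*g^4 - 20.1055*g^3 + 10.0195*g^2 + 5.2791*g - 4.92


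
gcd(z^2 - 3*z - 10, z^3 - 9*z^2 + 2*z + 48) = z + 2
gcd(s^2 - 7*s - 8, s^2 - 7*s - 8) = s^2 - 7*s - 8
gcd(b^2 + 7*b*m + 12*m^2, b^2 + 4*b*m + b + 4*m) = b + 4*m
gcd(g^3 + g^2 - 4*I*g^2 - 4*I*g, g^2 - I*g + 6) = 1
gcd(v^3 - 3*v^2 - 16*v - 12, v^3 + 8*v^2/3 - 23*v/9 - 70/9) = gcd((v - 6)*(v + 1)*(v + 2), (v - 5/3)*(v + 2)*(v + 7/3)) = v + 2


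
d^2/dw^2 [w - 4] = 0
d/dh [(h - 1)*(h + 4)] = 2*h + 3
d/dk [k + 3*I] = 1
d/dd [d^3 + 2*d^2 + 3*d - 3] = 3*d^2 + 4*d + 3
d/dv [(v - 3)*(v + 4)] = 2*v + 1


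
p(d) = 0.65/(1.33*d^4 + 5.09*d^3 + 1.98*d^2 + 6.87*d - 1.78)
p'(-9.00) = 0.00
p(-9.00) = 0.00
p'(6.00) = -0.00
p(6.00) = 0.00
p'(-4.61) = 0.01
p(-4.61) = 0.01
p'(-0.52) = -0.18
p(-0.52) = -0.12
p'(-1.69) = -0.03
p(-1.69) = -0.03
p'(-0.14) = -0.58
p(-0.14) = -0.24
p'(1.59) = -0.03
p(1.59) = 0.02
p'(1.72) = -0.02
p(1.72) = 0.01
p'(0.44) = -1.76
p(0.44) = 0.31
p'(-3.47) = 0.06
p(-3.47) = -0.03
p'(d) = 0.65*(-5.32*d^3 - 15.27*d^2 - 3.96*d - 6.87)/(1.33*d^4 + 5.09*d^3 + 1.98*d^2 + 6.87*d - 1.78)^2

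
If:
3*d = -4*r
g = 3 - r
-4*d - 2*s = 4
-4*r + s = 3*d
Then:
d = -1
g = 9/4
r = 3/4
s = 0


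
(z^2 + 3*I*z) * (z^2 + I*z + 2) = z^4 + 4*I*z^3 - z^2 + 6*I*z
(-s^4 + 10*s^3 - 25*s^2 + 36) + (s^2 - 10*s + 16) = -s^4 + 10*s^3 - 24*s^2 - 10*s + 52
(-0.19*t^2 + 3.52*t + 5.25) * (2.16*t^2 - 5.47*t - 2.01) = -0.4104*t^4 + 8.6425*t^3 - 7.5325*t^2 - 35.7927*t - 10.5525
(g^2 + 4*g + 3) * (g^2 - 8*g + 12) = g^4 - 4*g^3 - 17*g^2 + 24*g + 36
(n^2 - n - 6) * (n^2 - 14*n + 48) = n^4 - 15*n^3 + 56*n^2 + 36*n - 288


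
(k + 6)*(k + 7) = k^2 + 13*k + 42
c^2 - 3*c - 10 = (c - 5)*(c + 2)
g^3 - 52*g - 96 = (g - 8)*(g + 2)*(g + 6)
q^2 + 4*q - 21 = (q - 3)*(q + 7)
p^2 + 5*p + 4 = (p + 1)*(p + 4)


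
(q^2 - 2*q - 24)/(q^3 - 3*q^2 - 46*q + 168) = (q + 4)/(q^2 + 3*q - 28)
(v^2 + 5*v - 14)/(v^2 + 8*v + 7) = (v - 2)/(v + 1)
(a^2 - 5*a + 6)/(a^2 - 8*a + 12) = (a - 3)/(a - 6)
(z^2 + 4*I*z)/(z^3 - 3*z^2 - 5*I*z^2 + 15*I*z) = (z + 4*I)/(z^2 - 3*z - 5*I*z + 15*I)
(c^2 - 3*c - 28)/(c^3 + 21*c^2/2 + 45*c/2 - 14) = 2*(c - 7)/(2*c^2 + 13*c - 7)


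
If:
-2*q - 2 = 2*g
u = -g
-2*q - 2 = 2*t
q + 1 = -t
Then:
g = -u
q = u - 1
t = -u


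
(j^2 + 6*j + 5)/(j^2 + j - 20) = (j + 1)/(j - 4)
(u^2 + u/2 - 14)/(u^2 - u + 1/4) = 2*(2*u^2 + u - 28)/(4*u^2 - 4*u + 1)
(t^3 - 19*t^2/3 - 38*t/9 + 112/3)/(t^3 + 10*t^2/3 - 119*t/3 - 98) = (t - 8/3)/(t + 7)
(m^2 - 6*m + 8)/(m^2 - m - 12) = (m - 2)/(m + 3)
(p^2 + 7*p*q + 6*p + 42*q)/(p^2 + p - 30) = (p + 7*q)/(p - 5)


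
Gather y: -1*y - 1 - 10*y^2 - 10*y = -10*y^2 - 11*y - 1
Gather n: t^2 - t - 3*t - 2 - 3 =t^2 - 4*t - 5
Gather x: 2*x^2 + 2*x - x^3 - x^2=-x^3 + x^2 + 2*x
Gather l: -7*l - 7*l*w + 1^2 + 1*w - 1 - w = l*(-7*w - 7)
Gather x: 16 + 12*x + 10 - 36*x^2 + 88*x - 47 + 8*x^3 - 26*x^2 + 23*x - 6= 8*x^3 - 62*x^2 + 123*x - 27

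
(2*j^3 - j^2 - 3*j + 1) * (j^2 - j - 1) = 2*j^5 - 3*j^4 - 4*j^3 + 5*j^2 + 2*j - 1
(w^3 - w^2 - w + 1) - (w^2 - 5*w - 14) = w^3 - 2*w^2 + 4*w + 15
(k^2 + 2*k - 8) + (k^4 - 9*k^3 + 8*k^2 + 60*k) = k^4 - 9*k^3 + 9*k^2 + 62*k - 8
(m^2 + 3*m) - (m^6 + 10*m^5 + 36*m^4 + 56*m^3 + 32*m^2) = -m^6 - 10*m^5 - 36*m^4 - 56*m^3 - 31*m^2 + 3*m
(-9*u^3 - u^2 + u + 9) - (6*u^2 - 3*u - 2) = -9*u^3 - 7*u^2 + 4*u + 11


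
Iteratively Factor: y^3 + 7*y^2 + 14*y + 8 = (y + 2)*(y^2 + 5*y + 4) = (y + 1)*(y + 2)*(y + 4)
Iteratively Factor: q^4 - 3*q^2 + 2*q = (q - 1)*(q^3 + q^2 - 2*q) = (q - 1)*(q + 2)*(q^2 - q) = (q - 1)^2*(q + 2)*(q)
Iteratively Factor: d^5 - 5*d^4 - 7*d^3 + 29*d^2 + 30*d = (d - 5)*(d^4 - 7*d^2 - 6*d) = (d - 5)*(d + 1)*(d^3 - d^2 - 6*d) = (d - 5)*(d - 3)*(d + 1)*(d^2 + 2*d) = (d - 5)*(d - 3)*(d + 1)*(d + 2)*(d)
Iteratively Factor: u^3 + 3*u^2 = (u + 3)*(u^2) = u*(u + 3)*(u)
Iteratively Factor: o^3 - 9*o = (o - 3)*(o^2 + 3*o) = o*(o - 3)*(o + 3)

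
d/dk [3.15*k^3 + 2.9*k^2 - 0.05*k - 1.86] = 9.45*k^2 + 5.8*k - 0.05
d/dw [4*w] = 4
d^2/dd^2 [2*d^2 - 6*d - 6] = 4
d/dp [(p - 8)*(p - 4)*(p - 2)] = 3*p^2 - 28*p + 56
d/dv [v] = 1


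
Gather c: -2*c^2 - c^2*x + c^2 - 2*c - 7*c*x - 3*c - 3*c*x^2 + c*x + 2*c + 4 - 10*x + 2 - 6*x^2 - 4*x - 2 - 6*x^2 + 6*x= c^2*(-x - 1) + c*(-3*x^2 - 6*x - 3) - 12*x^2 - 8*x + 4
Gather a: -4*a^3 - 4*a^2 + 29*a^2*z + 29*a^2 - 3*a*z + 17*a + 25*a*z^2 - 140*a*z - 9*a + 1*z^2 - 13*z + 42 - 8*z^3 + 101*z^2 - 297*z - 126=-4*a^3 + a^2*(29*z + 25) + a*(25*z^2 - 143*z + 8) - 8*z^3 + 102*z^2 - 310*z - 84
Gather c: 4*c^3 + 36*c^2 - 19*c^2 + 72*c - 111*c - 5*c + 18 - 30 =4*c^3 + 17*c^2 - 44*c - 12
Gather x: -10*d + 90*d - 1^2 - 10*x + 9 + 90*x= 80*d + 80*x + 8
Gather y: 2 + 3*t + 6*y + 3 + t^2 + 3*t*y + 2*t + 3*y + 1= t^2 + 5*t + y*(3*t + 9) + 6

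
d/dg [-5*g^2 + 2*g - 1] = 2 - 10*g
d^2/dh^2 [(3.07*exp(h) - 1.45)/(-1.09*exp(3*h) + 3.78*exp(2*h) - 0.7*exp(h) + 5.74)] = (-14.589868*exp(6*h) + 53.451747*exp(5*h) - 100.212938*exp(4*h) - 172.738706*exp(3*h) + 469.800954*exp(2*h) - 137.46852*exp(h) - 95.323032)*exp(h)/(1.295029*exp(9*h) - 13.473054*exp(8*h) + 49.218078*exp(7*h) - 91.774074*exp(6*h) + 173.507628*exp(5*h) - 277.880568*exp(4*h) + 199.209892*exp(3*h) - 382.063584*exp(2*h) + 69.18996*exp(h) - 189.119224)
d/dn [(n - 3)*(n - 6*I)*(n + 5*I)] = 3*n^2 - 2*n*(3 + I) + 30 + 3*I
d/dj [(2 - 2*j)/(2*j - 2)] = 0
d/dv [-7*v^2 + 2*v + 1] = 2 - 14*v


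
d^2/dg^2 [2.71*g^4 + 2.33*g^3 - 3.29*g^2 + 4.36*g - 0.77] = 32.52*g^2 + 13.98*g - 6.58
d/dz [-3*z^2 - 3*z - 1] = -6*z - 3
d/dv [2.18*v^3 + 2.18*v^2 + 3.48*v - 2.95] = 6.54*v^2 + 4.36*v + 3.48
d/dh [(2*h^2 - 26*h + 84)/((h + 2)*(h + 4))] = 2*(19*h^2 - 68*h - 356)/(h^4 + 12*h^3 + 52*h^2 + 96*h + 64)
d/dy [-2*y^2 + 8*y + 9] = 8 - 4*y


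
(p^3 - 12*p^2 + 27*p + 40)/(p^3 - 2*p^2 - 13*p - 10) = (p - 8)/(p + 2)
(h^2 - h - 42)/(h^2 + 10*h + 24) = (h - 7)/(h + 4)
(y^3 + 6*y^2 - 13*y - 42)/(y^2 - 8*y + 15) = (y^2 + 9*y + 14)/(y - 5)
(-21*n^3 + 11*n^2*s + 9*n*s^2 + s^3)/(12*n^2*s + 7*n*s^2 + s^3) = (-7*n^2 + 6*n*s + s^2)/(s*(4*n + s))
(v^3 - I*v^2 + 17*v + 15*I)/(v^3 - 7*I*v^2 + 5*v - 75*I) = (v + I)/(v - 5*I)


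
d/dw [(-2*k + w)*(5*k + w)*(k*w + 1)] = -10*k^3 + 6*k^2*w + 3*k*w^2 + 3*k + 2*w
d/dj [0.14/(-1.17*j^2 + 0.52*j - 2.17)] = (0.3276*j - 0.0728)/(1.17*j^2 - 0.52*j + 2.17)^2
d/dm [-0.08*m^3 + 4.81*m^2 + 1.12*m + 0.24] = -0.24*m^2 + 9.62*m + 1.12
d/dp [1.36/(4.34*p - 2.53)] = -5.9024/(4.34*p - 2.53)^2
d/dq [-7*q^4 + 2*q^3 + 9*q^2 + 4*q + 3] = -28*q^3 + 6*q^2 + 18*q + 4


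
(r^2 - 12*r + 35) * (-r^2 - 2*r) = -r^4 + 10*r^3 - 11*r^2 - 70*r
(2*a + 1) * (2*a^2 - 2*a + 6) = 4*a^3 - 2*a^2 + 10*a + 6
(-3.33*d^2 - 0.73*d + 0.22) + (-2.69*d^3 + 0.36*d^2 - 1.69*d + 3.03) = -2.69*d^3 - 2.97*d^2 - 2.42*d + 3.25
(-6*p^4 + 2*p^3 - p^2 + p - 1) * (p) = -6*p^5 + 2*p^4 - p^3 + p^2 - p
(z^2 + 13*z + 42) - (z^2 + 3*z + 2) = 10*z + 40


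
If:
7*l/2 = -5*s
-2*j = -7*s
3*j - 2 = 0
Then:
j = 2/3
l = -40/147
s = 4/21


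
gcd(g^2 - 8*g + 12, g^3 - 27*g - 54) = g - 6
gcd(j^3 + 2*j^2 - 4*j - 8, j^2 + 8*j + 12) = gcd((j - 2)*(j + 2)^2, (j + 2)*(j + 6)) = j + 2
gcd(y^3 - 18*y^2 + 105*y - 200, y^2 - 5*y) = y - 5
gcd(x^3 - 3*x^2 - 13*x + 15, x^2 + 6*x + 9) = x + 3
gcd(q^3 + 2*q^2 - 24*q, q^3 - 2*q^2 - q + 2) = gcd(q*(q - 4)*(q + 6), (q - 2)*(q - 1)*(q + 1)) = 1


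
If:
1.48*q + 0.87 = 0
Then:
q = -0.59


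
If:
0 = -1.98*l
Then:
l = 0.00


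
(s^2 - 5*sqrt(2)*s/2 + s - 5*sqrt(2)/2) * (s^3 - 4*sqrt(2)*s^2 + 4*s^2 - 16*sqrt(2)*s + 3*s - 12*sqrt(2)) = s^5 - 13*sqrt(2)*s^4/2 + 5*s^4 - 65*sqrt(2)*s^3/2 + 27*s^3 - 91*sqrt(2)*s^2/2 + 103*s^2 - 39*sqrt(2)*s/2 + 140*s + 60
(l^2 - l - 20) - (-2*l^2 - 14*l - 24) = 3*l^2 + 13*l + 4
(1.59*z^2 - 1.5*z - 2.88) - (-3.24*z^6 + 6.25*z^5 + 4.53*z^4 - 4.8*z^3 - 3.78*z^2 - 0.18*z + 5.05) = 3.24*z^6 - 6.25*z^5 - 4.53*z^4 + 4.8*z^3 + 5.37*z^2 - 1.32*z - 7.93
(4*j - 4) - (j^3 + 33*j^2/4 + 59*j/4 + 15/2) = -j^3 - 33*j^2/4 - 43*j/4 - 23/2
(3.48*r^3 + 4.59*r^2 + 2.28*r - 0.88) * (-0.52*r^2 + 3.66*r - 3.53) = -1.8096*r^5 + 10.35*r^4 + 3.3294*r^3 - 7.4003*r^2 - 11.2692*r + 3.1064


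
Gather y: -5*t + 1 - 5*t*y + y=-5*t + y*(1 - 5*t) + 1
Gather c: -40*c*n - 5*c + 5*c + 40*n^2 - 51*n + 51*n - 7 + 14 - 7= -40*c*n + 40*n^2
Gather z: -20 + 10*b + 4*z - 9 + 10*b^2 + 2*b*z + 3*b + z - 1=10*b^2 + 13*b + z*(2*b + 5) - 30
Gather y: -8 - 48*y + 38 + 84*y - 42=36*y - 12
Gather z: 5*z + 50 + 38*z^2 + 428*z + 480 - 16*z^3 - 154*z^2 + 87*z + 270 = -16*z^3 - 116*z^2 + 520*z + 800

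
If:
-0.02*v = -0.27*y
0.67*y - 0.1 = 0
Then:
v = 2.01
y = 0.15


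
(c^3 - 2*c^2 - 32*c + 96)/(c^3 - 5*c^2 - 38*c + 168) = (c - 4)/(c - 7)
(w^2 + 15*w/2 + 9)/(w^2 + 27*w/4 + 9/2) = 2*(2*w + 3)/(4*w + 3)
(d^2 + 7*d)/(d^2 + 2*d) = (d + 7)/(d + 2)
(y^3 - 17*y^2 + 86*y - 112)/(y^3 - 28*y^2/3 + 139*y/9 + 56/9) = 9*(y^2 - 10*y + 16)/(9*y^2 - 21*y - 8)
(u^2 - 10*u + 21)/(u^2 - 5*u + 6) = (u - 7)/(u - 2)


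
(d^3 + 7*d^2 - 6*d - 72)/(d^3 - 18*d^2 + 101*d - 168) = (d^2 + 10*d + 24)/(d^2 - 15*d + 56)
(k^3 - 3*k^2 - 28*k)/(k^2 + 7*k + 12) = k*(k - 7)/(k + 3)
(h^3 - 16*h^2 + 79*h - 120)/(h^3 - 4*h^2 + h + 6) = (h^2 - 13*h + 40)/(h^2 - h - 2)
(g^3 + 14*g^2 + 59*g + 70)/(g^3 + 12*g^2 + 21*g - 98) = (g^2 + 7*g + 10)/(g^2 + 5*g - 14)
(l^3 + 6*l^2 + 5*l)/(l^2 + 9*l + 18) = l*(l^2 + 6*l + 5)/(l^2 + 9*l + 18)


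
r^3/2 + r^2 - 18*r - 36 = (r/2 + 1)*(r - 6)*(r + 6)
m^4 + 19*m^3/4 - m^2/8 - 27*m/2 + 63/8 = (m - 1)*(m - 3/4)*(m + 3)*(m + 7/2)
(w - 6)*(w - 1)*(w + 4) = w^3 - 3*w^2 - 22*w + 24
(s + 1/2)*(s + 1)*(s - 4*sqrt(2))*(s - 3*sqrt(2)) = s^4 - 7*sqrt(2)*s^3 + 3*s^3/2 - 21*sqrt(2)*s^2/2 + 49*s^2/2 - 7*sqrt(2)*s/2 + 36*s + 12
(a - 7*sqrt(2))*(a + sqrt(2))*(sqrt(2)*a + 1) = sqrt(2)*a^3 - 11*a^2 - 20*sqrt(2)*a - 14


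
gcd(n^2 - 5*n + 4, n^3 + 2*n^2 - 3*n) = n - 1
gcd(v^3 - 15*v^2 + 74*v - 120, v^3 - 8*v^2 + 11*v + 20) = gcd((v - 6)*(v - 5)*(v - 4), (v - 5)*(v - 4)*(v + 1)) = v^2 - 9*v + 20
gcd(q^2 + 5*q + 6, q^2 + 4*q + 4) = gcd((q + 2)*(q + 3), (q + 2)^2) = q + 2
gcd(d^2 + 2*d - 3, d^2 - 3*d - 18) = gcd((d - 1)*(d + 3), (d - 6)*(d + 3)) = d + 3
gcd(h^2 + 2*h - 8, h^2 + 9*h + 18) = 1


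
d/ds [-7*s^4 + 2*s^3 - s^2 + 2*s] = -28*s^3 + 6*s^2 - 2*s + 2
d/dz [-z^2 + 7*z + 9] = 7 - 2*z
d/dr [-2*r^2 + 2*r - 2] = 2 - 4*r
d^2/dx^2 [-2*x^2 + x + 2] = -4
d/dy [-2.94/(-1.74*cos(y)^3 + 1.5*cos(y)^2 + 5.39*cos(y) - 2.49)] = (15.3468*cos(y)^2 - 8.82*cos(y) - 15.8466)*sin(y)/(1.74*cos(y)^3 - 1.5*cos(y)^2 - 5.39*cos(y) + 2.49)^2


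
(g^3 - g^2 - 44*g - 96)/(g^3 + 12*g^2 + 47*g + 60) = (g - 8)/(g + 5)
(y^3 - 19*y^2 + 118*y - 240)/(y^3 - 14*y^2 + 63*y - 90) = (y - 8)/(y - 3)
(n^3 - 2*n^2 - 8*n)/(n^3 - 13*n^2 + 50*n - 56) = n*(n + 2)/(n^2 - 9*n + 14)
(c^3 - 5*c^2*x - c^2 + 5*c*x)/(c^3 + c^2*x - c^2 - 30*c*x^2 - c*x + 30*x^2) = c/(c + 6*x)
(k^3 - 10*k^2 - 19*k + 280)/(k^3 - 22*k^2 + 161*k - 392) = (k + 5)/(k - 7)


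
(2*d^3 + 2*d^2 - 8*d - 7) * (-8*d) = -16*d^4 - 16*d^3 + 64*d^2 + 56*d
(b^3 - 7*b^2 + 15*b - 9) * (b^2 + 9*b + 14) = b^5 + 2*b^4 - 34*b^3 + 28*b^2 + 129*b - 126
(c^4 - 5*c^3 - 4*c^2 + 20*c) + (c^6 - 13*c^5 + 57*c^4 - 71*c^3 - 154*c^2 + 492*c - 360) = c^6 - 13*c^5 + 58*c^4 - 76*c^3 - 158*c^2 + 512*c - 360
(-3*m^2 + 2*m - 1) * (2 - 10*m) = 30*m^3 - 26*m^2 + 14*m - 2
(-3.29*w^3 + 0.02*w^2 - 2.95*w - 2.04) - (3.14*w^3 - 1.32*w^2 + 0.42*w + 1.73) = -6.43*w^3 + 1.34*w^2 - 3.37*w - 3.77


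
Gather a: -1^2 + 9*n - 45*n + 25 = 24 - 36*n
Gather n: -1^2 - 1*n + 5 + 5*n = 4*n + 4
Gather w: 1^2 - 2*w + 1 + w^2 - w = w^2 - 3*w + 2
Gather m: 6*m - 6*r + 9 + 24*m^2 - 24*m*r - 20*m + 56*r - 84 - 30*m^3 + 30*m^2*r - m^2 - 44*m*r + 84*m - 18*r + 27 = -30*m^3 + m^2*(30*r + 23) + m*(70 - 68*r) + 32*r - 48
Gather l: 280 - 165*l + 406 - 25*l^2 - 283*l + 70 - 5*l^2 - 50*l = -30*l^2 - 498*l + 756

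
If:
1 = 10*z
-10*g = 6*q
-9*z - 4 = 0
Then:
No Solution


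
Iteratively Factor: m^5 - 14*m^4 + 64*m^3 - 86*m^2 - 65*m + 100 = (m - 5)*(m^4 - 9*m^3 + 19*m^2 + 9*m - 20) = (m - 5)*(m + 1)*(m^3 - 10*m^2 + 29*m - 20) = (m - 5)*(m - 1)*(m + 1)*(m^2 - 9*m + 20) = (m - 5)^2*(m - 1)*(m + 1)*(m - 4)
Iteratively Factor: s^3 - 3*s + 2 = (s - 1)*(s^2 + s - 2) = (s - 1)^2*(s + 2)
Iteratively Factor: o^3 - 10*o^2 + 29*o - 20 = (o - 4)*(o^2 - 6*o + 5) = (o - 4)*(o - 1)*(o - 5)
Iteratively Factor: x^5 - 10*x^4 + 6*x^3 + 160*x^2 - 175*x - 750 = (x - 5)*(x^4 - 5*x^3 - 19*x^2 + 65*x + 150) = (x - 5)*(x + 2)*(x^3 - 7*x^2 - 5*x + 75) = (x - 5)^2*(x + 2)*(x^2 - 2*x - 15) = (x - 5)^3*(x + 2)*(x + 3)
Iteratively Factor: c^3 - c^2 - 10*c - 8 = (c + 2)*(c^2 - 3*c - 4) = (c + 1)*(c + 2)*(c - 4)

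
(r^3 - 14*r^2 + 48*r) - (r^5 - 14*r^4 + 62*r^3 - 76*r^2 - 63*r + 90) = -r^5 + 14*r^4 - 61*r^3 + 62*r^2 + 111*r - 90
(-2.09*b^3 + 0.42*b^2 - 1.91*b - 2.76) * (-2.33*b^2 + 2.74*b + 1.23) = 4.8697*b^5 - 6.7052*b^4 + 3.0304*b^3 + 1.714*b^2 - 9.9117*b - 3.3948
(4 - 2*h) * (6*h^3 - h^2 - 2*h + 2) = -12*h^4 + 26*h^3 - 12*h + 8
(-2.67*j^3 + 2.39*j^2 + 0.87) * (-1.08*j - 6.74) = 2.8836*j^4 + 15.4146*j^3 - 16.1086*j^2 - 0.9396*j - 5.8638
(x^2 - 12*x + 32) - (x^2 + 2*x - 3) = 35 - 14*x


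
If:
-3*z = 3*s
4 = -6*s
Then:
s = -2/3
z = 2/3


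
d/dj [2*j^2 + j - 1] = 4*j + 1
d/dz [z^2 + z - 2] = 2*z + 1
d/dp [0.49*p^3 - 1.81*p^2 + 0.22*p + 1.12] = 1.47*p^2 - 3.62*p + 0.22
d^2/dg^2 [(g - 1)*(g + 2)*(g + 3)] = 6*g + 8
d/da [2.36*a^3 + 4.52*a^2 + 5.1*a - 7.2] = 7.08*a^2 + 9.04*a + 5.1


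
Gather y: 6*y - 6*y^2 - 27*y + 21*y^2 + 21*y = 15*y^2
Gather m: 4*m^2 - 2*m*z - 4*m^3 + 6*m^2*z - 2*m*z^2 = -4*m^3 + m^2*(6*z + 4) + m*(-2*z^2 - 2*z)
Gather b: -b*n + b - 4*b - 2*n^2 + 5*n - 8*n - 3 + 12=b*(-n - 3) - 2*n^2 - 3*n + 9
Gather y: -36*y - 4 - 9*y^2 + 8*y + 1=-9*y^2 - 28*y - 3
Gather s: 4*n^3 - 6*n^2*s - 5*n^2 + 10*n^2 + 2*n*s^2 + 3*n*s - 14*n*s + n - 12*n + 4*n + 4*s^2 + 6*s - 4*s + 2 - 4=4*n^3 + 5*n^2 - 7*n + s^2*(2*n + 4) + s*(-6*n^2 - 11*n + 2) - 2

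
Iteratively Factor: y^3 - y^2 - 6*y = (y - 3)*(y^2 + 2*y) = (y - 3)*(y + 2)*(y)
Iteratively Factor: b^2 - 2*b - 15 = (b - 5)*(b + 3)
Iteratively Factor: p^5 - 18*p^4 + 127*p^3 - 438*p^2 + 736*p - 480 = (p - 4)*(p^4 - 14*p^3 + 71*p^2 - 154*p + 120) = (p - 4)^2*(p^3 - 10*p^2 + 31*p - 30) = (p - 4)^2*(p - 3)*(p^2 - 7*p + 10) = (p - 5)*(p - 4)^2*(p - 3)*(p - 2)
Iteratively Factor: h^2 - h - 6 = (h - 3)*(h + 2)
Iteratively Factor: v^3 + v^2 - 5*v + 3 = (v - 1)*(v^2 + 2*v - 3) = (v - 1)^2*(v + 3)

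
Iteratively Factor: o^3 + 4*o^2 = (o)*(o^2 + 4*o) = o^2*(o + 4)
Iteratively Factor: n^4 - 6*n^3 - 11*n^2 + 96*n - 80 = (n - 5)*(n^3 - n^2 - 16*n + 16) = (n - 5)*(n - 1)*(n^2 - 16) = (n - 5)*(n - 1)*(n + 4)*(n - 4)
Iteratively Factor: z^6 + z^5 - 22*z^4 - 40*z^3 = (z)*(z^5 + z^4 - 22*z^3 - 40*z^2) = z*(z + 4)*(z^4 - 3*z^3 - 10*z^2) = z^2*(z + 4)*(z^3 - 3*z^2 - 10*z) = z^3*(z + 4)*(z^2 - 3*z - 10) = z^3*(z - 5)*(z + 4)*(z + 2)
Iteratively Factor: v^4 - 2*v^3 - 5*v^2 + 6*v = (v - 1)*(v^3 - v^2 - 6*v) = (v - 1)*(v + 2)*(v^2 - 3*v) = (v - 3)*(v - 1)*(v + 2)*(v)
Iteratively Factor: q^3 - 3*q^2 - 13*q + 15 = (q + 3)*(q^2 - 6*q + 5) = (q - 5)*(q + 3)*(q - 1)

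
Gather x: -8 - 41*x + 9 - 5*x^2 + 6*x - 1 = -5*x^2 - 35*x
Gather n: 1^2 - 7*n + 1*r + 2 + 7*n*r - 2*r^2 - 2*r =n*(7*r - 7) - 2*r^2 - r + 3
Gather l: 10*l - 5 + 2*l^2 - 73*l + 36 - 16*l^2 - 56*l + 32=-14*l^2 - 119*l + 63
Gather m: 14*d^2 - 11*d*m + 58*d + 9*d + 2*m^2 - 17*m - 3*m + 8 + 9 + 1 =14*d^2 + 67*d + 2*m^2 + m*(-11*d - 20) + 18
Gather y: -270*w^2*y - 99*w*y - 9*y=y*(-270*w^2 - 99*w - 9)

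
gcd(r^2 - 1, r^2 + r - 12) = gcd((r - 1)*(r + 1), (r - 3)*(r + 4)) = 1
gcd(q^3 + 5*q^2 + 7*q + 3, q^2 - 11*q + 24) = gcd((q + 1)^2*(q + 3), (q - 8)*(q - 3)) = 1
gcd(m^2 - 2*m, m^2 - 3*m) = m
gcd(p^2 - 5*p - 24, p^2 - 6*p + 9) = 1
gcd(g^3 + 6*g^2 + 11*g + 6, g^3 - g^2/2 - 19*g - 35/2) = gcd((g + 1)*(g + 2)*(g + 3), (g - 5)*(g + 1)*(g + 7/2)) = g + 1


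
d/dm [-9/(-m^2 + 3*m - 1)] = 9*(3 - 2*m)/(m^2 - 3*m + 1)^2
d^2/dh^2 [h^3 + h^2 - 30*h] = 6*h + 2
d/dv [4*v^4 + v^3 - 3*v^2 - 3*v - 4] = 16*v^3 + 3*v^2 - 6*v - 3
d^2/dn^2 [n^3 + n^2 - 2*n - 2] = 6*n + 2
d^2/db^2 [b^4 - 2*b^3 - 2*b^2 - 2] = 12*b^2 - 12*b - 4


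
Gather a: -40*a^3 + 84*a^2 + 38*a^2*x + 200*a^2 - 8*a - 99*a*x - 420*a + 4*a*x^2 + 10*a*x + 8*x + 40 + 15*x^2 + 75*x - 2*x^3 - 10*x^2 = -40*a^3 + a^2*(38*x + 284) + a*(4*x^2 - 89*x - 428) - 2*x^3 + 5*x^2 + 83*x + 40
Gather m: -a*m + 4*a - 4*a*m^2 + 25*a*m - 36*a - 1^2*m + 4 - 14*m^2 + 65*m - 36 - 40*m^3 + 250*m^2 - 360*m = -32*a - 40*m^3 + m^2*(236 - 4*a) + m*(24*a - 296) - 32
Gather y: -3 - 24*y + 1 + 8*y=-16*y - 2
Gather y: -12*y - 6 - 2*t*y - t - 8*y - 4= -t + y*(-2*t - 20) - 10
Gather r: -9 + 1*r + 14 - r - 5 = 0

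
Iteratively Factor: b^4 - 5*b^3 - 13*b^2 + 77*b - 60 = (b - 1)*(b^3 - 4*b^2 - 17*b + 60) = (b - 1)*(b + 4)*(b^2 - 8*b + 15) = (b - 5)*(b - 1)*(b + 4)*(b - 3)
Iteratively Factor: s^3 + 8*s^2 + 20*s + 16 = (s + 2)*(s^2 + 6*s + 8) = (s + 2)^2*(s + 4)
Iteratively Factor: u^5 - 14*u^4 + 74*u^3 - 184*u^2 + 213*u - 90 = (u - 3)*(u^4 - 11*u^3 + 41*u^2 - 61*u + 30) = (u - 5)*(u - 3)*(u^3 - 6*u^2 + 11*u - 6) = (u - 5)*(u - 3)*(u - 2)*(u^2 - 4*u + 3) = (u - 5)*(u - 3)*(u - 2)*(u - 1)*(u - 3)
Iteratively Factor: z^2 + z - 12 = (z + 4)*(z - 3)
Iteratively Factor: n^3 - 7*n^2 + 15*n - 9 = (n - 3)*(n^2 - 4*n + 3) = (n - 3)^2*(n - 1)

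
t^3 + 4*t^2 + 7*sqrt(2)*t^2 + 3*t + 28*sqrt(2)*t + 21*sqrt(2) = (t + 1)*(t + 3)*(t + 7*sqrt(2))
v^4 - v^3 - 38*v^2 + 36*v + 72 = (v - 6)*(v - 2)*(v + 1)*(v + 6)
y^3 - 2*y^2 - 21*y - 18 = (y - 6)*(y + 1)*(y + 3)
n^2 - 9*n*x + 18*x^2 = (n - 6*x)*(n - 3*x)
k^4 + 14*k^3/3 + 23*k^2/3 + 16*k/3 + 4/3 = (k + 2/3)*(k + 1)^2*(k + 2)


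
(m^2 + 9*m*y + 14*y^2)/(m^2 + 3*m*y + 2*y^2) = (m + 7*y)/(m + y)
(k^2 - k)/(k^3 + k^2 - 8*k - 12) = k*(k - 1)/(k^3 + k^2 - 8*k - 12)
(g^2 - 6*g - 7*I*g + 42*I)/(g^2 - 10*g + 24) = (g - 7*I)/(g - 4)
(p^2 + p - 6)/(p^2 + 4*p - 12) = (p + 3)/(p + 6)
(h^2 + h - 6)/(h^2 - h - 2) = (h + 3)/(h + 1)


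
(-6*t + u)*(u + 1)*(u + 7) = -6*t*u^2 - 48*t*u - 42*t + u^3 + 8*u^2 + 7*u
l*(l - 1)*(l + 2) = l^3 + l^2 - 2*l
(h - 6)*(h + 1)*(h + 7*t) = h^3 + 7*h^2*t - 5*h^2 - 35*h*t - 6*h - 42*t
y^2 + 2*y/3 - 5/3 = (y - 1)*(y + 5/3)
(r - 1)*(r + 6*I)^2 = r^3 - r^2 + 12*I*r^2 - 36*r - 12*I*r + 36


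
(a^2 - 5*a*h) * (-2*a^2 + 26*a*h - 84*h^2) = -2*a^4 + 36*a^3*h - 214*a^2*h^2 + 420*a*h^3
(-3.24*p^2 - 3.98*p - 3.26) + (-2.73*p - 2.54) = -3.24*p^2 - 6.71*p - 5.8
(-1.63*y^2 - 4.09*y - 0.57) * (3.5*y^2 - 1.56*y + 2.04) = -5.705*y^4 - 11.7722*y^3 + 1.0602*y^2 - 7.4544*y - 1.1628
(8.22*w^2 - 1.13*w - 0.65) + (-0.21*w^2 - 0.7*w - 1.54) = 8.01*w^2 - 1.83*w - 2.19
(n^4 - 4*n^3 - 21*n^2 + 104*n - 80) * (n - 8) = n^5 - 12*n^4 + 11*n^3 + 272*n^2 - 912*n + 640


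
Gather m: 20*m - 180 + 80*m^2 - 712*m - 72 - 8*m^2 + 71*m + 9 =72*m^2 - 621*m - 243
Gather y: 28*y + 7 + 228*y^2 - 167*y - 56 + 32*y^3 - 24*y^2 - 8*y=32*y^3 + 204*y^2 - 147*y - 49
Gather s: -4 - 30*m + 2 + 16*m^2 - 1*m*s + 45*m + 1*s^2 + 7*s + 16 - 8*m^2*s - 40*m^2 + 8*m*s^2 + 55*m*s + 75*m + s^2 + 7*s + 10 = -24*m^2 + 90*m + s^2*(8*m + 2) + s*(-8*m^2 + 54*m + 14) + 24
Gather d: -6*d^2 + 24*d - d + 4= -6*d^2 + 23*d + 4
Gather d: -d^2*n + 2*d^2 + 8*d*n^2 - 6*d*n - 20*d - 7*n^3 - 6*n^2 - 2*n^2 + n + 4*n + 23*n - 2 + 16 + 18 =d^2*(2 - n) + d*(8*n^2 - 6*n - 20) - 7*n^3 - 8*n^2 + 28*n + 32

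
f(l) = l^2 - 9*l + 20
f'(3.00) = -3.00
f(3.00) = 2.00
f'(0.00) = -9.00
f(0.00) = 20.00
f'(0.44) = -8.12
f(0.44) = 16.23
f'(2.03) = -4.94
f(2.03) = 5.85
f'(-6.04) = -21.08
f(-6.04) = 110.84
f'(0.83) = -7.34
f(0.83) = 13.22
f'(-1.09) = -11.18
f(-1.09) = 31.00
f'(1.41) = -6.18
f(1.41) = 9.30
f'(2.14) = -4.72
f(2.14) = 5.32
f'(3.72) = -1.56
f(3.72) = 0.36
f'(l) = 2*l - 9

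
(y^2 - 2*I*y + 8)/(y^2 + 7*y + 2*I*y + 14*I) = (y - 4*I)/(y + 7)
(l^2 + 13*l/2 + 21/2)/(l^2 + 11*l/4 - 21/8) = 4*(l + 3)/(4*l - 3)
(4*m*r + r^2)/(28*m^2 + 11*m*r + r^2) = r/(7*m + r)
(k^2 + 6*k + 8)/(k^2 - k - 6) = (k + 4)/(k - 3)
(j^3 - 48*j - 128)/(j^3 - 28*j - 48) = (-j^3 + 48*j + 128)/(-j^3 + 28*j + 48)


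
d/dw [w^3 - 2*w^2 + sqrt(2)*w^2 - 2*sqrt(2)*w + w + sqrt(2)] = 3*w^2 - 4*w + 2*sqrt(2)*w - 2*sqrt(2) + 1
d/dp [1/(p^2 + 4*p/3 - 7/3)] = 6*(-3*p - 2)/(3*p^2 + 4*p - 7)^2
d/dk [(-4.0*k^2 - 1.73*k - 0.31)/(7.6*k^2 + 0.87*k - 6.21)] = (9.668*k^2 + 54.392*k + 11.013)/(57.76*k^4 + 13.224*k^3 - 93.6351*k^2 - 10.8054*k + 38.5641)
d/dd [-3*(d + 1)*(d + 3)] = -6*d - 12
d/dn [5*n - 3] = 5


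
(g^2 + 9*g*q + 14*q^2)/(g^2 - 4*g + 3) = (g^2 + 9*g*q + 14*q^2)/(g^2 - 4*g + 3)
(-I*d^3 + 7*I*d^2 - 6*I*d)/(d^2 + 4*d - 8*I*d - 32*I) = I*d*(-d^2 + 7*d - 6)/(d^2 + 4*d - 8*I*d - 32*I)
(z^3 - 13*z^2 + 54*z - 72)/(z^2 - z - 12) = (z^2 - 9*z + 18)/(z + 3)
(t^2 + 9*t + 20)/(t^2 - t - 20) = (t + 5)/(t - 5)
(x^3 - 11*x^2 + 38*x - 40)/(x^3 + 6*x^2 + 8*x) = (x^3 - 11*x^2 + 38*x - 40)/(x*(x^2 + 6*x + 8))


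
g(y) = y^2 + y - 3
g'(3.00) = 7.00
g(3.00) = 9.00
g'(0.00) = 1.00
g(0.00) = -3.00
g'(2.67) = 6.34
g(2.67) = 6.80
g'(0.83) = 2.66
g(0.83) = -1.48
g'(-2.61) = -4.22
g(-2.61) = 1.20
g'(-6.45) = -11.90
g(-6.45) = 32.15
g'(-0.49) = 0.02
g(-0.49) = -3.25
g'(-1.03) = -1.06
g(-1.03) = -2.97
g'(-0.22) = 0.56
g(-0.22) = -3.17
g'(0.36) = 1.72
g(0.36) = -2.51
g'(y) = 2*y + 1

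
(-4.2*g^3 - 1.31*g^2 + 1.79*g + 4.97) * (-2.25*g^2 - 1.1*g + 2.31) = 9.45*g^5 + 7.5675*g^4 - 12.2885*g^3 - 16.1776*g^2 - 1.3321*g + 11.4807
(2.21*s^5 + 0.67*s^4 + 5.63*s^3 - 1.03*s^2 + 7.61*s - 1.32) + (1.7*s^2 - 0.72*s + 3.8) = 2.21*s^5 + 0.67*s^4 + 5.63*s^3 + 0.67*s^2 + 6.89*s + 2.48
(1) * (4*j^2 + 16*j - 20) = 4*j^2 + 16*j - 20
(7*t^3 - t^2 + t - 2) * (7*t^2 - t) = 49*t^5 - 14*t^4 + 8*t^3 - 15*t^2 + 2*t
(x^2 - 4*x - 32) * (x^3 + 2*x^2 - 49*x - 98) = x^5 - 2*x^4 - 89*x^3 + 34*x^2 + 1960*x + 3136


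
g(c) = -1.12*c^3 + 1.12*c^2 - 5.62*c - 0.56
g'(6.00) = -113.14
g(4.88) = -131.47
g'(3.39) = -36.64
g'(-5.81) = -132.05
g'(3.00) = -29.14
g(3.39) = -50.37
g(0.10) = -1.11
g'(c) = -3.36*c^2 + 2.24*c - 5.62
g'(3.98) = -49.93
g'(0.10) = -5.43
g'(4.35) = -59.46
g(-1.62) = 16.25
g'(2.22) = -17.21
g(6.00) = -235.88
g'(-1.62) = -18.07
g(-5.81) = 289.56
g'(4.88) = -74.71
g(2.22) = -19.77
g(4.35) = -96.00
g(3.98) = -75.80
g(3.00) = -37.58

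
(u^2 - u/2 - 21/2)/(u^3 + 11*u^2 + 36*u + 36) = (u - 7/2)/(u^2 + 8*u + 12)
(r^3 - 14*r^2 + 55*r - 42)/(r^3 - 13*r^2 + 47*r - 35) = (r - 6)/(r - 5)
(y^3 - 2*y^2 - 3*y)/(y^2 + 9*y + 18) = y*(y^2 - 2*y - 3)/(y^2 + 9*y + 18)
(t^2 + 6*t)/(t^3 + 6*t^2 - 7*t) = (t + 6)/(t^2 + 6*t - 7)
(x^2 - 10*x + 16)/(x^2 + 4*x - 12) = (x - 8)/(x + 6)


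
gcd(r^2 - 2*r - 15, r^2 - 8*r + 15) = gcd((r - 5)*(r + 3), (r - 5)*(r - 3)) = r - 5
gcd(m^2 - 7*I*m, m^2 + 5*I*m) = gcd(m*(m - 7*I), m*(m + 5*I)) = m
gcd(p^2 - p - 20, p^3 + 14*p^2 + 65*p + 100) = p + 4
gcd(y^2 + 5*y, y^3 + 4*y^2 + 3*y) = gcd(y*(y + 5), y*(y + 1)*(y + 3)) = y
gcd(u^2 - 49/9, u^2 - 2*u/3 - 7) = u + 7/3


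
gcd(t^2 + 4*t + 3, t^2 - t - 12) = t + 3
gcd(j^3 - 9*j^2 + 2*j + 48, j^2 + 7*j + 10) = j + 2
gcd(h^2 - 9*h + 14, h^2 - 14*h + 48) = 1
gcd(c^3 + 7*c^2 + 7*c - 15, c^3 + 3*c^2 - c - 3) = c^2 + 2*c - 3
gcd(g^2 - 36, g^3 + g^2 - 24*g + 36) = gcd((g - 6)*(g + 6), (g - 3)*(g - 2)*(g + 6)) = g + 6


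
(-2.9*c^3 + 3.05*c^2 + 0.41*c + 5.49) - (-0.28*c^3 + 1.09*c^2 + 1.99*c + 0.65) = -2.62*c^3 + 1.96*c^2 - 1.58*c + 4.84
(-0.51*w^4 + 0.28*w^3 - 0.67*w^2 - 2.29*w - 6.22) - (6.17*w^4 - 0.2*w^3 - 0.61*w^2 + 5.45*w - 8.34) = -6.68*w^4 + 0.48*w^3 - 0.0600000000000001*w^2 - 7.74*w + 2.12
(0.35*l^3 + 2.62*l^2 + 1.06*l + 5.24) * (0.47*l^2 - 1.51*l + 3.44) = 0.1645*l^5 + 0.7029*l^4 - 2.254*l^3 + 9.875*l^2 - 4.266*l + 18.0256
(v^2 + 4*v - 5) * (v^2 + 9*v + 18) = v^4 + 13*v^3 + 49*v^2 + 27*v - 90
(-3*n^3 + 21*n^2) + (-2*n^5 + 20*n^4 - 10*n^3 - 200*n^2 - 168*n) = -2*n^5 + 20*n^4 - 13*n^3 - 179*n^2 - 168*n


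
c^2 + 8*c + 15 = (c + 3)*(c + 5)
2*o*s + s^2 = s*(2*o + s)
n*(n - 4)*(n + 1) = n^3 - 3*n^2 - 4*n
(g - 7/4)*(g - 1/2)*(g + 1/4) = g^3 - 2*g^2 + 5*g/16 + 7/32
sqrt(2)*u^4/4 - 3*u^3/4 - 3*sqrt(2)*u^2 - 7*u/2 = u*(u/2 + sqrt(2)/2)*(u - 7*sqrt(2)/2)*(sqrt(2)*u/2 + 1)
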